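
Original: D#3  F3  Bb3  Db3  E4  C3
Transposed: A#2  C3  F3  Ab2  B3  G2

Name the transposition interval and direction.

down a perfect fourth

Take the first pair: D#3 → A#2. D to A spans 4 letter names, so the interval is some kind of fourth.
A#2 to D#3 is 5 semitones, which makes it a perfect fourth; the second version is lower, so the direction is down.
Checking another pair — C3 → G2 — gives the same interval.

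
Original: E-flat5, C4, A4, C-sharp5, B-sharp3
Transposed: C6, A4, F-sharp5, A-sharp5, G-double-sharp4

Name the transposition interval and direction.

up a major sixth

Take the first pair: Eb5 → C6. E to C spans 6 letter names, so the interval is some kind of sixth.
Eb5 to C6 is 9 semitones, which makes it a major sixth; the second version is higher, so the direction is up.
Checking another pair — B#3 → G##4 — gives the same interval.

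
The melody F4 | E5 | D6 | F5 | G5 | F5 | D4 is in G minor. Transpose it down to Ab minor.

Gb3 F4 Eb5 Gb4 Ab4 Gb4 Eb3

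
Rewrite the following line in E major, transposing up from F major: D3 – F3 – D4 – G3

C#4 E4 C#5 F#4

F major to E major up is a major seventh, so every note moves up by that interval.
D3 gives C#4
F3 gives E4
D4 gives C#5
G3 gives F#4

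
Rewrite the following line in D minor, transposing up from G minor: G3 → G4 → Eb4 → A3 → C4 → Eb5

D4 D5 Bb4 E4 G4 Bb5

G minor to D minor up is a perfect fifth, so every note moves up by that interval.
G3 becomes D4
G4 becomes D5
Eb4 becomes Bb4
A3 becomes E4
C4 becomes G4
Eb5 becomes Bb5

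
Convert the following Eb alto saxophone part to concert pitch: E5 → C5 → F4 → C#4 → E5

G4 Eb4 Ab3 E3 G4

Written C4 on the Eb alto saxophone sounds as Eb3, a major sixth lower; apply that shift to every note.
E5 -> G4
C5 -> Eb4
F4 -> Ab3
C#4 -> E3
E5 -> G4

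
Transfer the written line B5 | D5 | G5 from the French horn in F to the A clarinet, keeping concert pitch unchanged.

G5 Bb4 Eb5

First find concert pitch: the French horn in F sounds a perfect fifth below written, so B5 D5 G5 sounds E5 G4 C5.
Then write for A clarinet: it sounds a minor third below written, so the part must be a minor third above concert.
E5 → G5
G4 → Bb4
C5 → Eb5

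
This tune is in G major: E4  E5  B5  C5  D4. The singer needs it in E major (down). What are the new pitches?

C#4 C#5 G#5 A4 B3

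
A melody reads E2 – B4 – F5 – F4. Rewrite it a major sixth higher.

C#3 G#5 D6 D5

E2 to C#3
B4 to G#5
F5 to D6
F4 to D5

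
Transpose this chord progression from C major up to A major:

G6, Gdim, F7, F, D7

E6 Edim D7 D B7

C major up to A major is a major sixth; each chord root moves by that interval while the quality stays the same.
G6: root G up a major sixth → E, giving E6.
Gdim: root G up a major sixth → E, giving Edim.
F7: root F up a major sixth → D, giving D7.
F: root F up a major sixth → D, giving D.
D7: root D up a major sixth → B, giving B7.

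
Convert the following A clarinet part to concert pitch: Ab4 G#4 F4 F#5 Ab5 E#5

The A clarinet sounds a minor third below written, so transpose each written note down a minor third.
Ab4 becomes F4
G#4 becomes E#4
F4 becomes D4
F#5 becomes D#5
Ab5 becomes F5
E#5 becomes C##5

F4 E#4 D4 D#5 F5 C##5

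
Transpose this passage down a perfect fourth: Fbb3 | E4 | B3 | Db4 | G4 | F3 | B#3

Fbb3: a fourth down reaches C, and 5 semitones makes it Cbb3.
E4: a fourth down reaches B, and 5 semitones makes it B3.
B3 down a perfect fourth is F#3.
Db4 down a perfect fourth is Ab3.
G4 down a perfect fourth is D4.
F3: a fourth down reaches C, and 5 semitones makes it C3.
A perfect fourth down from B#3 gives F##3.

Cbb3 B3 F#3 Ab3 D4 C3 F##3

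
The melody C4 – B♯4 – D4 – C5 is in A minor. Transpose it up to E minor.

From A up to E is a perfect fifth; apply that to each pitch.
C4 -> G4
B#4 -> F##5
D4 -> A4
C5 -> G5

G4 F##5 A4 G5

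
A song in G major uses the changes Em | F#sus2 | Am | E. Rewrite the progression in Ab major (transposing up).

Fm Gsus2 Bbm F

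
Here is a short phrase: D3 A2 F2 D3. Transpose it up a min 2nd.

Eb3 Bb2 Gb2 Eb3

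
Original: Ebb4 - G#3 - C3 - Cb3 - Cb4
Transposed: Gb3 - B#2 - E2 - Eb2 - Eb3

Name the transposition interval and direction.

down a minor sixth

Take the first pair: Ebb4 → Gb3. E to G spans 6 letter names, so the interval is some kind of sixth.
Gb3 to Ebb4 is 8 semitones, which makes it a minor sixth; the second version is lower, so the direction is down.
Checking another pair — Cb4 → Eb3 — gives the same interval.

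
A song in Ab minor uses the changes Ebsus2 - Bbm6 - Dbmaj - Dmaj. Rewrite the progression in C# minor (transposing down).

G#sus2 D#m6 F#maj F##maj

Ab minor down to C# minor is a diminished sixth; each chord root moves by that interval while the quality stays the same.
Ebsus2: root Eb down a diminished sixth → G#, giving G#sus2.
Bbm6: root Bb down a diminished sixth → D#, giving D#m6.
Dbmaj: root Db down a diminished sixth → F#, giving F#maj.
Dmaj: root D down a diminished sixth → F##, giving F##maj.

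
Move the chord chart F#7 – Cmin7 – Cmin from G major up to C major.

B7 Fmin7 Fmin

G major up to C major is a perfect fourth; each chord root moves by that interval while the quality stays the same.
F#7: root F# up a perfect fourth → B, giving B7.
Cmin7: root C up a perfect fourth → F, giving Fmin7.
Cmin: root C up a perfect fourth → F, giving Fmin.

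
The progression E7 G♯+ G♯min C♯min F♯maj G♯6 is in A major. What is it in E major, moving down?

A major down to E major is a perfect fourth; each chord root moves by that interval while the quality stays the same.
E7: root E down a perfect fourth → B, giving B7.
G♯+: root G♯ down a perfect fourth → D#, giving D#+.
G♯min: root G♯ down a perfect fourth → D#, giving D#min.
C♯min: root C♯ down a perfect fourth → G#, giving G#min.
F♯maj: root F♯ down a perfect fourth → C#, giving C#maj.
G♯6: root G♯ down a perfect fourth → D#, giving D#6.

B7 D#+ D#min G#min C#maj D#6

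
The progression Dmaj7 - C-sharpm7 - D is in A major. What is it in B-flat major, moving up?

A major up to B-flat major is a minor second; each chord root moves by that interval while the quality stays the same.
Dmaj7: root D up a minor second → Eb, giving Ebmaj7.
C-sharpm7: root C-sharp up a minor second → D, giving Dm7.
D: root D up a minor second → Eb, giving Eb.

Ebmaj7 Dm7 Eb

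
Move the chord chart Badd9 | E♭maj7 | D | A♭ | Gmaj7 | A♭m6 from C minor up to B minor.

A#add9 Dmaj7 C# G F#maj7 Gm6

C minor up to B minor is a major seventh; each chord root moves by that interval while the quality stays the same.
Badd9: root B up a major seventh → A#, giving A#add9.
E♭maj7: root E♭ up a major seventh → D, giving Dmaj7.
D: root D up a major seventh → C#, giving C#.
A♭: root A♭ up a major seventh → G, giving G.
Gmaj7: root G up a major seventh → F#, giving F#maj7.
A♭m6: root A♭ up a major seventh → G, giving Gm6.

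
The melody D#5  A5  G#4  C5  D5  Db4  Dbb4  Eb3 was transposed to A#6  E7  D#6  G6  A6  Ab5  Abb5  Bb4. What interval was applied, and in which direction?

From D#5 to A#6 is 12 letter names — a twelfth of some quality.
D#5 to A#6 is 19 semitones, which makes it a perfect twelfth; the second version is higher, so the direction is up.
Checking another pair — Eb3 → Bb4 — gives the same interval.

up a perfect twelfth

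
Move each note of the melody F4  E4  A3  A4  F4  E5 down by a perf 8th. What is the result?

F4: an octave down reaches F, and 12 semitones makes it F3.
A perfect octave down from E4 gives E3.
A3 down a perfect octave is A2.
A4 down a perfect octave is A3.
F4 down a perfect octave is F3.
A perfect octave down from E5 gives E4.

F3 E3 A2 A3 F3 E4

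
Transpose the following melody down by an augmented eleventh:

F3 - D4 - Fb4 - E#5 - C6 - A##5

Cb2 Ab2 Cbb3 B3 Gb4 E#4

F3: an eleventh down reaches C, and 18 semitones makes it Cb2.
An augmented eleventh down from D4 gives Ab2.
Fb4 down an augmented eleventh is Cbb3.
An augmented eleventh down from E#5 gives B3.
An augmented eleventh down from C6 gives Gb4.
An augmented eleventh down from A##5 gives E#4.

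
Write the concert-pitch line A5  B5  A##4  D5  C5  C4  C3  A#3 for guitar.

A6 B6 A##5 D6 C6 C5 C4 A#4

The guitar sounds a perfect octave below written, so the written part must be a perfect octave above concert — transpose each note up.
A5 -> A6
B5 -> B6
A##4 -> A##5
D5 -> D6
C5 -> C6
C4 -> C5
C3 -> C4
A#3 -> A#4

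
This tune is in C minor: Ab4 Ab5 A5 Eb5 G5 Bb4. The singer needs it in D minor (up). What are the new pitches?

Bb4 Bb5 B5 F5 A5 C5

C minor to D minor up is a major second, so every note moves up by that interval.
Ab4 becomes Bb4
Ab5 becomes Bb5
A5 becomes B5
Eb5 becomes F5
G5 becomes A5
Bb4 becomes C5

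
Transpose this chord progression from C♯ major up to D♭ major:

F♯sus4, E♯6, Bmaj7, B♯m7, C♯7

C♯ major up to D♭ major is a diminished second; each chord root moves by that interval while the quality stays the same.
F♯sus4: root F♯ up a diminished second → Gb, giving Gbsus4.
E♯6: root E♯ up a diminished second → F, giving F6.
Bmaj7: root B up a diminished second → Cb, giving Cbmaj7.
B♯m7: root B♯ up a diminished second → C, giving Cm7.
C♯7: root C♯ up a diminished second → Db, giving Db7.

Gbsus4 F6 Cbmaj7 Cm7 Db7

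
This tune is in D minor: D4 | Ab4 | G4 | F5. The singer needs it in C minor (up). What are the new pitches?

From D up to C is a minor seventh; apply that to each pitch.
D4 -> C5
Ab4 -> Gb5
G4 -> F5
F5 -> Eb6

C5 Gb5 F5 Eb6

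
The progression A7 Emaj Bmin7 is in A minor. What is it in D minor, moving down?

D7 Amaj Emin7

A minor down to D minor is a perfect fifth; each chord root moves by that interval while the quality stays the same.
A7: root A down a perfect fifth → D, giving D7.
Emaj: root E down a perfect fifth → A, giving Amaj.
Bmin7: root B down a perfect fifth → E, giving Emin7.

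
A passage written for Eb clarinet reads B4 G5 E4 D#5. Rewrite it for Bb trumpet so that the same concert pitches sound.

First find concert pitch: the Eb clarinet sounds a minor third above written, so B4 G5 E4 D#5 sounds D5 Bb5 G4 F#5.
Then write for Bb trumpet: it sounds a major second below written, so the part must be a major second above concert.
D5 → E5
Bb5 → C6
G4 → A4
F#5 → G#5

E5 C6 A4 G#5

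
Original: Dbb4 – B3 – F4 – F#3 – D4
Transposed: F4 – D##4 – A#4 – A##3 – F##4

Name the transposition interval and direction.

up an augmented third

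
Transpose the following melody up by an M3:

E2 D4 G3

E2: a third up reaches G, and 4 semitones makes it G#2.
A major third up from D4 gives F#4.
G3: a third up reaches B, and 4 semitones makes it B3.

G#2 F#4 B3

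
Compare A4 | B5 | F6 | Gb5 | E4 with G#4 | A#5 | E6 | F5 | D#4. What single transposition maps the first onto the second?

Take the first pair: A4 → G#4. A to G spans 2 letter names, so the interval is some kind of second.
G#4 to A4 is 1 semitone, which makes it a minor second; the second version is lower, so the direction is down.
Checking another pair — E4 → D#4 — gives the same interval.

down a minor second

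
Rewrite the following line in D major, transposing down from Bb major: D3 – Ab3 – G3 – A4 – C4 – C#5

Bb major to D major down is a minor sixth, so every note moves down by that interval.
D3 to F#2
Ab3 to C3
G3 to B2
A4 to C#4
C4 to E3
C#5 to E#4

F#2 C3 B2 C#4 E3 E#4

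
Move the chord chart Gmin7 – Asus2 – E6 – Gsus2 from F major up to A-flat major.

F major up to A-flat major is a minor third; each chord root moves by that interval while the quality stays the same.
Gmin7: root G up a minor third → Bb, giving Bbmin7.
Asus2: root A up a minor third → C, giving Csus2.
E6: root E up a minor third → G, giving G6.
Gsus2: root G up a minor third → Bb, giving Bbsus2.

Bbmin7 Csus2 G6 Bbsus2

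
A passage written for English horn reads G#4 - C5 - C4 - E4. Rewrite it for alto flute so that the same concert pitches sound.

F#4 Bb4 Bb3 D4

First find concert pitch: the English horn sounds a perfect fifth below written, so G#4 C5 C4 E4 sounds C#4 F4 F3 A3.
Then write for alto flute: it sounds a perfect fourth below written, so the part must be a perfect fourth above concert.
C#4 → F#4
F4 → Bb4
F3 → Bb3
A3 → D4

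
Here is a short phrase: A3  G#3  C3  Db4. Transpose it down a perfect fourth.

E3 D#3 G2 Ab3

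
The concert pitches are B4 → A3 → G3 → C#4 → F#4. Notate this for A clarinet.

D5 C4 Bb3 E4 A4

The A clarinet sounds a minor third below written, so the written part must be a minor third above concert — transpose each note up.
B4 -> D5
A3 -> C4
G3 -> Bb3
C#4 -> E4
F#4 -> A4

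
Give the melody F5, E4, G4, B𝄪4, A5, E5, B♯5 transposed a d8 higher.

Fb6 Eb5 Gb5 B#5 Ab6 Eb6 B6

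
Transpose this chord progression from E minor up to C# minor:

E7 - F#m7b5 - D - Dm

E minor up to C# minor is a major sixth; each chord root moves by that interval while the quality stays the same.
E7: root E up a major sixth → C#, giving C#7.
F#m7b5: root F# up a major sixth → D#, giving D#m7b5.
D: root D up a major sixth → B, giving B.
Dm: root D up a major sixth → B, giving Bm.

C#7 D#m7b5 B Bm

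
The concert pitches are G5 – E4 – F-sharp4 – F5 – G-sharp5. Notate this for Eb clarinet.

Written C4 sounds as Eb4 on the Eb clarinet, so concert pitches are written a minor third down.
G5 to E5
E4 to C#4
F#4 to D#4
F5 to D5
G#5 to E#5

E5 C#4 D#4 D5 E#5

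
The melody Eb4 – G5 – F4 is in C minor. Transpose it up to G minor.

From C up to G is a perfect fifth; apply that to each pitch.
Eb4 → Bb4
G5 → D6
F4 → C5

Bb4 D6 C5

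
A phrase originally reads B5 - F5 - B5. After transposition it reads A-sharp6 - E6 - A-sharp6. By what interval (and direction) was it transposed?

From B5 to A#6 is 7 letter names — a seventh of some quality.
B5 to A#6 is 11 semitones, which makes it a major seventh; the second version is higher, so the direction is up.
Checking another pair — B5 → A#6 — gives the same interval.

up a major seventh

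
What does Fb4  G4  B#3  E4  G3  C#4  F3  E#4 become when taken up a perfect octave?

Fb5 G5 B#4 E5 G4 C#5 F4 E#5

Fb4 gives Fb5
G4 gives G5
B#3 gives B#4
E4 gives E5
G3 gives G4
C#4 gives C#5
F3 gives F4
E#4 gives E#5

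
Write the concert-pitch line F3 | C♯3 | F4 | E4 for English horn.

The English horn sounds a perfect fifth below written, so the written part must be a perfect fifth above concert — transpose each note up.
F3 -> C4
C#3 -> G#3
F4 -> C5
E4 -> B4

C4 G#3 C5 B4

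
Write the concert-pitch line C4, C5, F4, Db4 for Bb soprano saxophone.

Written C4 sounds as Bb3 on the Bb soprano saxophone, so concert pitches are written a major second up.
C4 → D4
C5 → D5
F4 → G4
Db4 → Eb4

D4 D5 G4 Eb4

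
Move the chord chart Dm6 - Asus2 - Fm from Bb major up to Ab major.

Cm6 Gsus2 Ebm

Bb major up to Ab major is a minor seventh; each chord root moves by that interval while the quality stays the same.
Dm6: root D up a minor seventh → C, giving Cm6.
Asus2: root A up a minor seventh → G, giving Gsus2.
Fm: root F up a minor seventh → Eb, giving Ebm.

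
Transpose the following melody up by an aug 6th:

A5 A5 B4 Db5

F##6 F##6 G##5 B5

A5 -> F##6
A5 -> F##6
B4 -> G##5
Db5 -> B5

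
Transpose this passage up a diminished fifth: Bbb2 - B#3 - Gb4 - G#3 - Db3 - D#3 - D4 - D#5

Fbb3 F#4 Dbb5 D4 Abb3 A3 Ab4 A5

Bbb2 → Fbb3
B#3 → F#4
Gb4 → Dbb5
G#3 → D4
Db3 → Abb3
D#3 → A3
D4 → Ab4
D#5 → A5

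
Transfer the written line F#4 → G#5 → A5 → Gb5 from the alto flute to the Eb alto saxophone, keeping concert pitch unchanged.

A#4 B#5 C#6 Bb5

First find concert pitch: the alto flute sounds a perfect fourth below written, so F#4 G#5 A5 Gb5 sounds C#4 D#5 E5 Db5.
Then write for Eb alto saxophone: it sounds a major sixth below written, so the part must be a major sixth above concert.
C#4 → A#4
D#5 → B#5
E5 → C#6
Db5 → Bb5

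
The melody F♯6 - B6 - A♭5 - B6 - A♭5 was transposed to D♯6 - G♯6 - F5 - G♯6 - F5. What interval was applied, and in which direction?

down a minor third

Take the first pair: F#6 → D#6. F to D spans 3 letter names, so the interval is some kind of third.
D#6 to F#6 is 3 semitones, which makes it a minor third; the second version is lower, so the direction is down.
Checking another pair — Ab5 → F5 — gives the same interval.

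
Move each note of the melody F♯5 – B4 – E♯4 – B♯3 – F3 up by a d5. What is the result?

A diminished fifth up from F#5 gives C6.
B4: a fifth up reaches F, and 6 semitones makes it F5.
E#4 up a diminished fifth is B4.
A diminished fifth up from B#3 gives F#4.
F3: a fifth up reaches C, and 6 semitones makes it Cb4.

C6 F5 B4 F#4 Cb4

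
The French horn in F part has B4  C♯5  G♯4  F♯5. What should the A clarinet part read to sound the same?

G4 A4 E4 D5

First find concert pitch: the French horn in F sounds a perfect fifth below written, so B4 C♯5 G♯4 F♯5 sounds E4 F#4 C#4 B4.
Then write for A clarinet: it sounds a minor third below written, so the part must be a minor third above concert.
E4 → G4
F#4 → A4
C#4 → E4
B4 → D5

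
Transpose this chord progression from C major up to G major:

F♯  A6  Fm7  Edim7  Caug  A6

C major up to G major is a perfect fifth; each chord root moves by that interval while the quality stays the same.
F♯: root F♯ up a perfect fifth → C#, giving C#.
A6: root A up a perfect fifth → E, giving E6.
Fm7: root F up a perfect fifth → C, giving Cm7.
Edim7: root E up a perfect fifth → B, giving Bdim7.
Caug: root C up a perfect fifth → G, giving Gaug.
A6: root A up a perfect fifth → E, giving E6.

C# E6 Cm7 Bdim7 Gaug E6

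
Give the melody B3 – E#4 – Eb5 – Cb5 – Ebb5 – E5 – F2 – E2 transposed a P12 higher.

F#5 B#5 Bb6 Gb6 Bbb6 B6 C4 B3

B3 → F#5
E#4 → B#5
Eb5 → Bb6
Cb5 → Gb6
Ebb5 → Bbb6
E5 → B6
F2 → C4
E2 → B3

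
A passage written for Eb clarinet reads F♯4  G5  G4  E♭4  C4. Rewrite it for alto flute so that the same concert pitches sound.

First find concert pitch: the Eb clarinet sounds a minor third above written, so F♯4 G5 G4 E♭4 C4 sounds A4 Bb5 Bb4 Gb4 Eb4.
Then write for alto flute: it sounds a perfect fourth below written, so the part must be a perfect fourth above concert.
A4 → D5
Bb5 → Eb6
Bb4 → Eb5
Gb4 → Cb5
Eb4 → Ab4

D5 Eb6 Eb5 Cb5 Ab4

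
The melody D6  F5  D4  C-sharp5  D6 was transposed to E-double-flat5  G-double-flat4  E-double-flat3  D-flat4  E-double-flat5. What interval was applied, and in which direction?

down an augmented seventh

From D6 to Ebb5 is 7 letter names — a seventh of some quality.
Ebb5 to D6 is 12 semitones, which makes it an augmented seventh; the second version is lower, so the direction is down.
Checking another pair — D6 → Ebb5 — gives the same interval.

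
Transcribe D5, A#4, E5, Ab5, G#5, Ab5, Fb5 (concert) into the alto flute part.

G5 D#5 A5 Db6 C#6 Db6 Bbb5

The alto flute sounds a perfect fourth below written, so the written part must be a perfect fourth above concert — transpose each note up.
D5 -> G5
A#4 -> D#5
E5 -> A5
Ab5 -> Db6
G#5 -> C#6
Ab5 -> Db6
Fb5 -> Bbb5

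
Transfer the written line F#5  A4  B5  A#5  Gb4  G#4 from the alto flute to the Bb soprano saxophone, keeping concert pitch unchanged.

First find concert pitch: the alto flute sounds a perfect fourth below written, so F#5 A4 B5 A#5 Gb4 G#4 sounds C#5 E4 F#5 E#5 Db4 D#4.
Then write for Bb soprano saxophone: it sounds a major second below written, so the part must be a major second above concert.
C#5 → D#5
E4 → F#4
F#5 → G#5
E#5 → F##5
Db4 → Eb4
D#4 → E#4

D#5 F#4 G#5 F##5 Eb4 E#4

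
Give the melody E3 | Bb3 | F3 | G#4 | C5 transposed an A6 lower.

E3 to Gb2
Bb3 to Dbb3
F3 to Abb2
G#4 to Bb3
C5 to Ebb4

Gb2 Dbb3 Abb2 Bb3 Ebb4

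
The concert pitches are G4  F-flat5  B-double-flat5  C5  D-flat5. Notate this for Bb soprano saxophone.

Written C4 sounds as Bb3 on the Bb soprano saxophone, so concert pitches are written a major second up.
G4 gives A4
Fb5 gives Gb5
Bbb5 gives Cb6
C5 gives D5
Db5 gives Eb5

A4 Gb5 Cb6 D5 Eb5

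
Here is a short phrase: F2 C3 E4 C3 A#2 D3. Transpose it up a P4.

Bb2 F3 A4 F3 D#3 G3

F2 becomes Bb2
C3 becomes F3
E4 becomes A4
C3 becomes F3
A#2 becomes D#3
D3 becomes G3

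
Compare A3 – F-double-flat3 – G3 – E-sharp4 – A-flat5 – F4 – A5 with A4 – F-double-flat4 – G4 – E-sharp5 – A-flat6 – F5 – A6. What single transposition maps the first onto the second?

Take the first pair: A3 → A4. A to A spans 8 letter names, so the interval is some kind of octave.
A3 to A4 is 12 semitones, which makes it a perfect octave; the second version is higher, so the direction is up.
Checking another pair — A5 → A6 — gives the same interval.

up a perfect octave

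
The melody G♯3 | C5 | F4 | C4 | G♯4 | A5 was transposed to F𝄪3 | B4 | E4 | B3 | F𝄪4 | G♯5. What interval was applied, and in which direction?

From G#3 to F##3 is 2 letter names — a second of some quality.
F##3 to G#3 is 1 semitone, which makes it a minor second; the second version is lower, so the direction is down.
Checking another pair — A5 → G#5 — gives the same interval.

down a minor second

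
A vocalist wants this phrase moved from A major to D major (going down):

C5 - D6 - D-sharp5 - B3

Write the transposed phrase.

F4 G5 G#4 E3

A major to D major down is a perfect fifth, so every note moves down by that interval.
C5 → F4
D6 → G5
D#5 → G#4
B3 → E3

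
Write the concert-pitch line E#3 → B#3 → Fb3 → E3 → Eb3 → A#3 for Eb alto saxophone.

C##4 G##4 Db4 C#4 C4 F##4

Written C4 sounds as Eb3 on the Eb alto saxophone, so concert pitches are written a major sixth up.
E#3 -> C##4
B#3 -> G##4
Fb3 -> Db4
E3 -> C#4
Eb3 -> C4
A#3 -> F##4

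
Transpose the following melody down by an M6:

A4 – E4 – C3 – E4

A4 down a major sixth is C4.
E4: a sixth down reaches G, and 9 semitones makes it G3.
A major sixth down from C3 gives Eb2.
E4: a sixth down reaches G, and 9 semitones makes it G3.

C4 G3 Eb2 G3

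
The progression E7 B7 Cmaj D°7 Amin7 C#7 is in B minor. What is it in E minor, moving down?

B minor down to E minor is a perfect fifth; each chord root moves by that interval while the quality stays the same.
E7: root E down a perfect fifth → A, giving A7.
B7: root B down a perfect fifth → E, giving E7.
Cmaj: root C down a perfect fifth → F, giving Fmaj.
D°7: root D down a perfect fifth → G, giving G°7.
Amin7: root A down a perfect fifth → D, giving Dmin7.
C#7: root C# down a perfect fifth → F#, giving F#7.

A7 E7 Fmaj G°7 Dmin7 F#7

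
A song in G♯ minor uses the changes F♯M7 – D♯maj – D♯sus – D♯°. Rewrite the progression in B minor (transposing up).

AM7 F#maj F#sus F#°

G♯ minor up to B minor is a minor third; each chord root moves by that interval while the quality stays the same.
F♯M7: root F♯ up a minor third → A, giving AM7.
D♯maj: root D♯ up a minor third → F#, giving F#maj.
D♯sus: root D♯ up a minor third → F#, giving F#sus.
D♯°: root D♯ up a minor third → F#, giving F#°.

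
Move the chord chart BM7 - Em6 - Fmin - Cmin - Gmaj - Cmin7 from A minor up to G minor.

A minor up to G minor is a minor seventh; each chord root moves by that interval while the quality stays the same.
BM7: root B up a minor seventh → A, giving AM7.
Em6: root E up a minor seventh → D, giving Dm6.
Fmin: root F up a minor seventh → Eb, giving Ebmin.
Cmin: root C up a minor seventh → Bb, giving Bbmin.
Gmaj: root G up a minor seventh → F, giving Fmaj.
Cmin7: root C up a minor seventh → Bb, giving Bbmin7.

AM7 Dm6 Ebmin Bbmin Fmaj Bbmin7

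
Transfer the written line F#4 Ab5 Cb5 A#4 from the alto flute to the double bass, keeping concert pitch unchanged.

C#5 Eb6 Gb5 E#5

First find concert pitch: the alto flute sounds a perfect fourth below written, so F#4 Ab5 Cb5 A#4 sounds C#4 Eb5 Gb4 E#4.
Then write for double bass: it sounds a perfect octave below written, so the part must be a perfect octave above concert.
C#4 → C#5
Eb5 → Eb6
Gb4 → Gb5
E#4 → E#5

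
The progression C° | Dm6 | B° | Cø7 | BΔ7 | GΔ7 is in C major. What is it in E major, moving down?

E° F#m6 D#° Eø7 D#Δ7 BΔ7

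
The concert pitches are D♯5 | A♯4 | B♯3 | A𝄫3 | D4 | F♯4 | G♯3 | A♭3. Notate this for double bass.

Written C4 sounds as C3 on the double bass, so concert pitches are written a perfect octave up.
D#5 → D#6
A#4 → A#5
B#3 → B#4
Abb3 → Abb4
D4 → D5
F#4 → F#5
G#3 → G#4
Ab3 → Ab4

D#6 A#5 B#4 Abb4 D5 F#5 G#4 Ab4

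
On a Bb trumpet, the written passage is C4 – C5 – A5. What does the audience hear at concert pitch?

Bb3 Bb4 G5

Written C4 on the Bb trumpet sounds as Bb3, a major second lower; apply that shift to every note.
C4 gives Bb3
C5 gives Bb4
A5 gives G5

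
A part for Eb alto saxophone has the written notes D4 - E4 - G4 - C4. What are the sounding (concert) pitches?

F3 G3 Bb3 Eb3

The Eb alto saxophone sounds a major sixth below written, so transpose each written note down a major sixth.
D4 gives F3
E4 gives G3
G4 gives Bb3
C4 gives Eb3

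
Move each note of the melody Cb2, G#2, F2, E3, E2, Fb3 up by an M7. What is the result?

Bb2 F##3 E3 D#4 D#3 Eb4

Cb2 to Bb2
G#2 to F##3
F2 to E3
E3 to D#4
E2 to D#3
Fb3 to Eb4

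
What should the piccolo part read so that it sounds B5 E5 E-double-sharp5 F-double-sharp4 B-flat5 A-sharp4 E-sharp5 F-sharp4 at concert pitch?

B4 E4 E##4 F##3 Bb4 A#3 E#4 F#3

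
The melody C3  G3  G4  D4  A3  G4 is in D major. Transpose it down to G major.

F2 C3 C4 G3 D3 C4

D major to G major down is a perfect fifth, so every note moves down by that interval.
C3 gives F2
G3 gives C3
G4 gives C4
D4 gives G3
A3 gives D3
G4 gives C4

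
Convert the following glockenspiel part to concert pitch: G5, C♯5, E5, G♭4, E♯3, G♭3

Written C4 on the glockenspiel sounds as C6, a perfect fifteenth higher; apply that shift to every note.
G5 -> G7
C#5 -> C#7
E5 -> E7
Gb4 -> Gb6
E#3 -> E#5
Gb3 -> Gb5

G7 C#7 E7 Gb6 E#5 Gb5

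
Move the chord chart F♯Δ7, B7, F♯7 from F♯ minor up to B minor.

BΔ7 E7 B7

F♯ minor up to B minor is a perfect fourth; each chord root moves by that interval while the quality stays the same.
F♯Δ7: root F♯ up a perfect fourth → B, giving BΔ7.
B7: root B up a perfect fourth → E, giving E7.
F♯7: root F♯ up a perfect fourth → B, giving B7.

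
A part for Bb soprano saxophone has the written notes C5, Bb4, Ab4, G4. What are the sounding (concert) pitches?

Written C4 on the Bb soprano saxophone sounds as Bb3, a major second lower; apply that shift to every note.
C5 -> Bb4
Bb4 -> Ab4
Ab4 -> Gb4
G4 -> F4

Bb4 Ab4 Gb4 F4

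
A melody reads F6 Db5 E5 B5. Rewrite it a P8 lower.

F5 Db4 E4 B4

F6: an octave down reaches F, and 12 semitones makes it F5.
A perfect octave down from Db5 gives Db4.
E5 down a perfect octave is E4.
B5 down a perfect octave is B4.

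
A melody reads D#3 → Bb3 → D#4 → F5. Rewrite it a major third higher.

D#3 to F##3
Bb3 to D4
D#4 to F##4
F5 to A5

F##3 D4 F##4 A5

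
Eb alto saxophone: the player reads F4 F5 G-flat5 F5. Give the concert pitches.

Written C4 on the Eb alto saxophone sounds as Eb3, a major sixth lower; apply that shift to every note.
F4 -> Ab3
F5 -> Ab4
Gb5 -> Bbb4
F5 -> Ab4

Ab3 Ab4 Bbb4 Ab4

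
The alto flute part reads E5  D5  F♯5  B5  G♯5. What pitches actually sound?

Written C4 on the alto flute sounds as G3, a perfect fourth lower; apply that shift to every note.
E5 to B4
D5 to A4
F#5 to C#5
B5 to F#5
G#5 to D#5

B4 A4 C#5 F#5 D#5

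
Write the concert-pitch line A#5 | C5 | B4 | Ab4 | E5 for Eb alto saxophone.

F##6 A5 G#5 F5 C#6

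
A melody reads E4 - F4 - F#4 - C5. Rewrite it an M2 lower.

D4 Eb4 E4 Bb4

A major second down from E4 gives D4.
F4: a second down reaches E, and 2 semitones makes it Eb4.
F#4: a second down reaches E, and 2 semitones makes it E4.
C5 down a major second is Bb4.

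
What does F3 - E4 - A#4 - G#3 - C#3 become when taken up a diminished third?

Abb3 Gb4 C5 Bb3 Eb3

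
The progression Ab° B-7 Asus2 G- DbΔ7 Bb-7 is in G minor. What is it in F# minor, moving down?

G° A#-7 G#sus2 F#- CΔ7 A-7

G minor down to F# minor is a minor second; each chord root moves by that interval while the quality stays the same.
Ab°: root Ab down a minor second → G, giving G°.
B-7: root B down a minor second → A#, giving A#-7.
Asus2: root A down a minor second → G#, giving G#sus2.
G-: root G down a minor second → F#, giving F#-.
DbΔ7: root Db down a minor second → C, giving CΔ7.
Bb-7: root Bb down a minor second → A, giving A-7.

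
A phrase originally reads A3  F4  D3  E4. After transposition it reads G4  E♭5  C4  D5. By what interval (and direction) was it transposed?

Take the first pair: A3 → G4. A to G spans 7 letter names, so the interval is some kind of seventh.
A3 to G4 is 10 semitones, which makes it a minor seventh; the second version is higher, so the direction is up.
Checking another pair — E4 → D5 — gives the same interval.

up a minor seventh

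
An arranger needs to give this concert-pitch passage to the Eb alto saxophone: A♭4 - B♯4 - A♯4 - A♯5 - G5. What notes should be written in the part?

F5 G##5 F##5 F##6 E6

Written C4 sounds as Eb3 on the Eb alto saxophone, so concert pitches are written a major sixth up.
Ab4 to F5
B#4 to G##5
A#4 to F##5
A#5 to F##6
G5 to E6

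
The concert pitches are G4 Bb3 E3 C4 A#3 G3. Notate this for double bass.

Written C4 sounds as C3 on the double bass, so concert pitches are written a perfect octave up.
G4 to G5
Bb3 to Bb4
E3 to E4
C4 to C5
A#3 to A#4
G3 to G4

G5 Bb4 E4 C5 A#4 G4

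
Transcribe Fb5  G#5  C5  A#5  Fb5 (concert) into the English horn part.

The English horn sounds a perfect fifth below written, so the written part must be a perfect fifth above concert — transpose each note up.
Fb5 → Cb6
G#5 → D#6
C5 → G5
A#5 → E#6
Fb5 → Cb6

Cb6 D#6 G5 E#6 Cb6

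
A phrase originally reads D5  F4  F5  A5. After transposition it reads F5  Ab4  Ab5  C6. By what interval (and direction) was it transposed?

From D5 to F5 is 3 letter names — a third of some quality.
D5 to F5 is 3 semitones, which makes it a minor third; the second version is higher, so the direction is up.
Checking another pair — A5 → C6 — gives the same interval.

up a minor third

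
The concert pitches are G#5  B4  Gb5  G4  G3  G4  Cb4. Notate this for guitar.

G#6 B5 Gb6 G5 G4 G5 Cb5

The guitar sounds a perfect octave below written, so the written part must be a perfect octave above concert — transpose each note up.
G#5 → G#6
B4 → B5
Gb5 → Gb6
G4 → G5
G3 → G4
G4 → G5
Cb4 → Cb5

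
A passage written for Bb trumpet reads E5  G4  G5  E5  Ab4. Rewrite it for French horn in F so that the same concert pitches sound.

First find concert pitch: the Bb trumpet sounds a major second below written, so E5 G4 G5 E5 Ab4 sounds D5 F4 F5 D5 Gb4.
Then write for French horn in F: it sounds a perfect fifth below written, so the part must be a perfect fifth above concert.
D5 → A5
F4 → C5
F5 → C6
D5 → A5
Gb4 → Db5

A5 C5 C6 A5 Db5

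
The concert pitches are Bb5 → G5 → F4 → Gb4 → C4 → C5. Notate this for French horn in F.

Written C4 sounds as F3 on the French horn in F, so concert pitches are written a perfect fifth up.
Bb5 gives F6
G5 gives D6
F4 gives C5
Gb4 gives Db5
C4 gives G4
C5 gives G5

F6 D6 C5 Db5 G4 G5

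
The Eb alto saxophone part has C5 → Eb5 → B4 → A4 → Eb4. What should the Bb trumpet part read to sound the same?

F4 Ab4 E4 D4 Ab3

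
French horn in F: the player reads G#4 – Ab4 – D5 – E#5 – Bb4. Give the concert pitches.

C#4 Db4 G4 A#4 Eb4

Written C4 on the French horn in F sounds as F3, a perfect fifth lower; apply that shift to every note.
G#4 → C#4
Ab4 → Db4
D5 → G4
E#5 → A#4
Bb4 → Eb4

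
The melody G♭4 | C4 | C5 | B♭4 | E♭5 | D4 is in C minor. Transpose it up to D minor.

Ab4 D4 D5 C5 F5 E4

From C up to D is a major second; apply that to each pitch.
Gb4 -> Ab4
C4 -> D4
C5 -> D5
Bb4 -> C5
Eb5 -> F5
D4 -> E4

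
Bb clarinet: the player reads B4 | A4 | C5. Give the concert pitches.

Written C4 on the Bb clarinet sounds as Bb3, a major second lower; apply that shift to every note.
B4 → A4
A4 → G4
C5 → Bb4

A4 G4 Bb4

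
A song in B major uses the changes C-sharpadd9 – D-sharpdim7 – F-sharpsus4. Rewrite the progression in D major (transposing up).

B major up to D major is a minor third; each chord root moves by that interval while the quality stays the same.
C-sharpadd9: root C-sharp up a minor third → E, giving Eadd9.
D-sharpdim7: root D-sharp up a minor third → F#, giving F#dim7.
F-sharpsus4: root F-sharp up a minor third → A, giving Asus4.

Eadd9 F#dim7 Asus4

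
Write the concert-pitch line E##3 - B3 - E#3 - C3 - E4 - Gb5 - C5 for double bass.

Written C4 sounds as C3 on the double bass, so concert pitches are written a perfect octave up.
E##3 to E##4
B3 to B4
E#3 to E#4
C3 to C4
E4 to E5
Gb5 to Gb6
C5 to C6

E##4 B4 E#4 C4 E5 Gb6 C6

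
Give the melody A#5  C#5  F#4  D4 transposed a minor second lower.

A#5 -> G##5
C#5 -> B#4
F#4 -> E#4
D4 -> C#4

G##5 B#4 E#4 C#4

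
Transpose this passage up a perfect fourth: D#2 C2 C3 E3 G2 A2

G#2 F2 F3 A3 C3 D3

D#2 -> G#2
C2 -> F2
C3 -> F3
E3 -> A3
G2 -> C3
A2 -> D3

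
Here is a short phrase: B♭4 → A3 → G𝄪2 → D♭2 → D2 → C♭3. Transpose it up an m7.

Ab5 G4 F##3 Cb3 C3 Bbb3

Bb4 becomes Ab5
A3 becomes G4
G##2 becomes F##3
Db2 becomes Cb3
D2 becomes C3
Cb3 becomes Bbb3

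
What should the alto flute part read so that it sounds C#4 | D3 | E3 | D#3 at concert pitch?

Written C4 sounds as G3 on the alto flute, so concert pitches are written a perfect fourth up.
C#4 → F#4
D3 → G3
E3 → A3
D#3 → G#3

F#4 G3 A3 G#3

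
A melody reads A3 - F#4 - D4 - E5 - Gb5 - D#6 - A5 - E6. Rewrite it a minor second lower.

A3 down a minor second is G#3.
F#4 down a minor second is E#4.
D4: a second down reaches C, and 1 semitone makes it C#4.
E5 down a minor second is D#5.
Gb5 down a minor second is F5.
A minor second down from D#6 gives C##6.
A5 down a minor second is G#5.
E6: a second down reaches D, and 1 semitone makes it D#6.

G#3 E#4 C#4 D#5 F5 C##6 G#5 D#6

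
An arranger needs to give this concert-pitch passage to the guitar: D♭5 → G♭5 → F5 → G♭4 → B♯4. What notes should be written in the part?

Db6 Gb6 F6 Gb5 B#5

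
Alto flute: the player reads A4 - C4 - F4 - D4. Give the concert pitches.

E4 G3 C4 A3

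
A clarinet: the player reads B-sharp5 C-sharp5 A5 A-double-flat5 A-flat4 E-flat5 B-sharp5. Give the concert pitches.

G##5 A#4 F#5 Fb5 F4 C5 G##5

The A clarinet sounds a minor third below written, so transpose each written note down a minor third.
B#5 gives G##5
C#5 gives A#4
A5 gives F#5
Abb5 gives Fb5
Ab4 gives F4
Eb5 gives C5
B#5 gives G##5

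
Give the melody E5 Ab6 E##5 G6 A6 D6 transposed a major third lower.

C5 Fb6 C##5 Eb6 F6 Bb5

E5 → C5
Ab6 → Fb6
E##5 → C##5
G6 → Eb6
A6 → F6
D6 → Bb5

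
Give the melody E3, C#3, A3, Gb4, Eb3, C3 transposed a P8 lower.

E2 C#2 A2 Gb3 Eb2 C2

E3 -> E2
C#3 -> C#2
A3 -> A2
Gb4 -> Gb3
Eb3 -> Eb2
C3 -> C2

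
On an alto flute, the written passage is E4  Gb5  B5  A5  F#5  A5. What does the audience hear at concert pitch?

B3 Db5 F#5 E5 C#5 E5

The alto flute sounds a perfect fourth below written, so transpose each written note down a perfect fourth.
E4 gives B3
Gb5 gives Db5
B5 gives F#5
A5 gives E5
F#5 gives C#5
A5 gives E5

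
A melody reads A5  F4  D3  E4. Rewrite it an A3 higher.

An augmented third up from A5 gives C##6.
An augmented third up from F4 gives A#4.
An augmented third up from D3 gives F##3.
E4 up an augmented third is G##4.

C##6 A#4 F##3 G##4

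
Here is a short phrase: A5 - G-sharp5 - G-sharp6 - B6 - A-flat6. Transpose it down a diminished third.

F##5 E##5 E##6 G##6 F#6

A5: a third down reaches F, and 2 semitones makes it F##5.
G#5 down a diminished third is E##5.
A diminished third down from G#6 gives E##6.
B6: a third down reaches G, and 2 semitones makes it G##6.
Ab6: a third down reaches F, and 2 semitones makes it F#6.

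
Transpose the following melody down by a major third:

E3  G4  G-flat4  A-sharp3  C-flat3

E3 to C3
G4 to Eb4
Gb4 to Ebb4
A#3 to F#3
Cb3 to Abb2

C3 Eb4 Ebb4 F#3 Abb2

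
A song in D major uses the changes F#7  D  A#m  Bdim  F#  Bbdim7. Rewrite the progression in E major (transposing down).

D major down to E major is a minor seventh; each chord root moves by that interval while the quality stays the same.
F#7: root F# down a minor seventh → G#, giving G#7.
D: root D down a minor seventh → E, giving E.
A#m: root A# down a minor seventh → B#, giving B#m.
Bdim: root B down a minor seventh → C#, giving C#dim.
F#: root F# down a minor seventh → G#, giving G#.
Bbdim7: root Bb down a minor seventh → C, giving Cdim7.

G#7 E B#m C#dim G# Cdim7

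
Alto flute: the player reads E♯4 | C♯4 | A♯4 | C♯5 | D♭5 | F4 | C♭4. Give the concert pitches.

B#3 G#3 E#4 G#4 Ab4 C4 Gb3

The alto flute sounds a perfect fourth below written, so transpose each written note down a perfect fourth.
E#4 becomes B#3
C#4 becomes G#3
A#4 becomes E#4
C#5 becomes G#4
Db5 becomes Ab4
F4 becomes C4
Cb4 becomes Gb3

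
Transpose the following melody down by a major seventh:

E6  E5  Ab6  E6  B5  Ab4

F5 F4 Bbb5 F5 C5 Bbb3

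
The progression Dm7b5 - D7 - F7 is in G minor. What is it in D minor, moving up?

Am7b5 A7 C7

G minor up to D minor is a perfect fifth; each chord root moves by that interval while the quality stays the same.
Dm7b5: root D up a perfect fifth → A, giving Am7b5.
D7: root D up a perfect fifth → A, giving A7.
F7: root F up a perfect fifth → C, giving C7.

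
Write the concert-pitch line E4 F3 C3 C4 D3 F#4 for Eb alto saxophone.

Written C4 sounds as Eb3 on the Eb alto saxophone, so concert pitches are written a major sixth up.
E4 -> C#5
F3 -> D4
C3 -> A3
C4 -> A4
D3 -> B3
F#4 -> D#5

C#5 D4 A3 A4 B3 D#5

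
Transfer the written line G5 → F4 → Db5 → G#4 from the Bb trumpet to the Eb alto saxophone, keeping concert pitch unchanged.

D6 C5 Ab5 D#5

First find concert pitch: the Bb trumpet sounds a major second below written, so G5 F4 Db5 G#4 sounds F5 Eb4 Cb5 F#4.
Then write for Eb alto saxophone: it sounds a major sixth below written, so the part must be a major sixth above concert.
F5 → D6
Eb4 → C5
Cb5 → Ab5
F#4 → D#5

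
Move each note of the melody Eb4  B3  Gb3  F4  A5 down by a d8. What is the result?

Eb4 → E3
B3 → B#2
Gb3 → G2
F4 → F#3
A5 → A#4

E3 B#2 G2 F#3 A#4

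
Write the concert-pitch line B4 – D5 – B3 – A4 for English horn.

Written C4 sounds as F3 on the English horn, so concert pitches are written a perfect fifth up.
B4 gives F#5
D5 gives A5
B3 gives F#4
A4 gives E5

F#5 A5 F#4 E5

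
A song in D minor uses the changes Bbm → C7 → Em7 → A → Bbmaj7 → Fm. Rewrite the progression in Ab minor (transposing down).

Fbm Gb7 Bbm7 Eb Fbmaj7 Cbm

D minor down to Ab minor is an augmented fourth; each chord root moves by that interval while the quality stays the same.
Bbm: root Bb down an augmented fourth → Fb, giving Fbm.
C7: root C down an augmented fourth → Gb, giving Gb7.
Em7: root E down an augmented fourth → Bb, giving Bbm7.
A: root A down an augmented fourth → Eb, giving Eb.
Bbmaj7: root Bb down an augmented fourth → Fb, giving Fbmaj7.
Fm: root F down an augmented fourth → Cb, giving Cbm.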